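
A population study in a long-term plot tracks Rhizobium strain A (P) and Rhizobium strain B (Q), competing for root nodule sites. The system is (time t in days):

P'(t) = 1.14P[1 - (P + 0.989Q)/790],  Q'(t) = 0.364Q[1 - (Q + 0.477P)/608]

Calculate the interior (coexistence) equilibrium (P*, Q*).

P* ≈ 357, Q* ≈ 438

Setting both brackets to zero gives the nullclines P + 0.989Q = 790 and 0.477P + Q = 608.
Substituting Q = 608 - 0.477P into the first: P(1 - 0.989·0.477) = 790 - 0.989·608.
So P* = 189/0.528 = 357, and then Q* = 608 - 0.477·357 = 438.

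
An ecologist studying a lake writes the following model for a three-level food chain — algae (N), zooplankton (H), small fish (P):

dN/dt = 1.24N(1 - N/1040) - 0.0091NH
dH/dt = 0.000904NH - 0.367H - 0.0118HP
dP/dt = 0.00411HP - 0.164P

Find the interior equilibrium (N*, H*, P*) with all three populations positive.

From dP/dt = 0: 0.00411H* = 0.164, so H* = 39.9.
From dN/dt = 0: 1.24(1 - N*/1040) = 0.0091·39.9, giving N* = 1040·(1 - 0.293) = 735.
From dH/dt = 0: 0.000904·735 - 0.367 = 0.0118P*, so P* = 0.298/0.0118 = 25.2.

N* ≈ 735, H* ≈ 39.9, P* ≈ 25.2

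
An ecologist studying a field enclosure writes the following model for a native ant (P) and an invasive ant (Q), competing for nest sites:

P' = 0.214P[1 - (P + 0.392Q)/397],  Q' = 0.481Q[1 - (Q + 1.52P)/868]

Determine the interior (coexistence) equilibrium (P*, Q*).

P* ≈ 140, Q* ≈ 655

Setting both brackets to zero gives the nullclines P + 0.392Q = 397 and 1.52P + Q = 868.
Substituting Q = 868 - 1.52P into the first: P(1 - 0.392·1.52) = 397 - 0.392·868.
So P* = 56.7/0.404 = 140, and then Q* = 868 - 1.52·140 = 655.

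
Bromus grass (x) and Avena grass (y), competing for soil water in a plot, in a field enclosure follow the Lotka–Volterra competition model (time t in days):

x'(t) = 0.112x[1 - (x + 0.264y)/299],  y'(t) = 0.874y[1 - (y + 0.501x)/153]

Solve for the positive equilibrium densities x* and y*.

x* ≈ 298, y* ≈ 3.69

Setting both brackets to zero gives the nullclines x + 0.264y = 299 and 0.501x + y = 153.
Substituting y = 153 - 0.501x into the first: x(1 - 0.264·0.501) = 299 - 0.264·153.
So x* = 259/0.868 = 298, and then y* = 153 - 0.501·298 = 3.69.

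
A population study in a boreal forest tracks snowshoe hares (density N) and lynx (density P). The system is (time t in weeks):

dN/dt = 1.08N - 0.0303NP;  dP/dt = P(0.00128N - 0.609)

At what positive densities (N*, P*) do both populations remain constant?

N* ≈ 476, P* ≈ 35.6

Set dP/dt = 0 with P > 0: 0.00128N - 0.609 = 0, so N* = 0.609/0.00128 = 476.
Set dN/dt = 0 with N > 0: 1.08 - 0.0303P = 0, so P* = 1.08/0.0303 = 35.6.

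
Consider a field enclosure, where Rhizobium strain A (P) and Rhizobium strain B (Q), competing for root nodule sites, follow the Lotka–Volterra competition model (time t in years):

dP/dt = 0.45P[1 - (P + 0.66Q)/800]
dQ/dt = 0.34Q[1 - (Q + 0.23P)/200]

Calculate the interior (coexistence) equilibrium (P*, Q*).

P* ≈ 788, Q* ≈ 18.9

Setting both brackets to zero gives the nullclines P + 0.66Q = 800 and 0.23P + Q = 200.
Substituting Q = 200 - 0.23P into the first: P(1 - 0.66·0.23) = 800 - 0.66·200.
So P* = 668/0.848 = 788, and then Q* = 200 - 0.23·788 = 18.9.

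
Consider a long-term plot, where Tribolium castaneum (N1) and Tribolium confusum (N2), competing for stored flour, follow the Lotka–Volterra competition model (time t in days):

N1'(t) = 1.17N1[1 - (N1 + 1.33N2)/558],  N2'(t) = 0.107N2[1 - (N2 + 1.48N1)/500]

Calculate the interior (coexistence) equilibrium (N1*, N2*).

Setting both brackets to zero gives the nullclines N1 + 1.33N2 = 558 and 1.48N1 + N2 = 500.
Substituting N2 = 500 - 1.48N1 into the first: N1(1 - 1.33·1.48) = 558 - 1.33·500.
So N1* = -107/-0.968 = 110, and then N2* = 500 - 1.48·110 = 336.

N1* ≈ 110, N2* ≈ 336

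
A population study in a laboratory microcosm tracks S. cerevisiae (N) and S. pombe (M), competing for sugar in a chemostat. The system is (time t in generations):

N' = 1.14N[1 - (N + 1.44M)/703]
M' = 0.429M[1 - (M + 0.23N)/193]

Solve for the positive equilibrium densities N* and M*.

Setting both brackets to zero gives the nullclines N + 1.44M = 703 and 0.23N + M = 193.
Substituting M = 193 - 0.23N into the first: N(1 - 1.44·0.23) = 703 - 1.44·193.
So N* = 425/0.669 = 636, and then M* = 193 - 0.23·636 = 46.8.

N* ≈ 636, M* ≈ 46.8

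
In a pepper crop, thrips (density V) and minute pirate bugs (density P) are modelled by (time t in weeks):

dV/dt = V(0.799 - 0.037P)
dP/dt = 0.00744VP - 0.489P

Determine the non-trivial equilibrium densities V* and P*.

V* ≈ 65.7, P* ≈ 21.6

Set dP/dt = 0 with P > 0: 0.00744V - 0.489 = 0, so V* = 0.489/0.00744 = 65.7.
Set dV/dt = 0 with V > 0: 0.799 - 0.037P = 0, so P* = 0.799/0.037 = 21.6.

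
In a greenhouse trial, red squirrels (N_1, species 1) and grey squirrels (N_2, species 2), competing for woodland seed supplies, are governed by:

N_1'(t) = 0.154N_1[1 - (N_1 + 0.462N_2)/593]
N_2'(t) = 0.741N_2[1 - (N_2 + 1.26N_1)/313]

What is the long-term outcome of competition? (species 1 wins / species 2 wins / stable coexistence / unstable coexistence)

Compare the nullcline intercepts: K1/α12 = 593/0.462 = 1280 > K2 = 313; K2/α21 = 313/1.26 = 248 < K1 = 593.
Since the inequalities point opposite ways, species 1 can invade but species 2 cannot.

species 1 excludes species 2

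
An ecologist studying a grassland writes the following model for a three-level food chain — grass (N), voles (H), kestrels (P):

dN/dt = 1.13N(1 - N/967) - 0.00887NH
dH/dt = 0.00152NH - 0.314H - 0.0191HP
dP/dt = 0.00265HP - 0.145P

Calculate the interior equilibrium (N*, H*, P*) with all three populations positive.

N* ≈ 552, H* ≈ 54.7, P* ≈ 27.5

From dP/dt = 0: 0.00265H* = 0.145, so H* = 54.7.
From dN/dt = 0: 1.13(1 - N*/967) = 0.00887·54.7, giving N* = 967·(1 - 0.43) = 552.
From dH/dt = 0: 0.00152·552 - 0.314 = 0.0191P*, so P* = 0.525/0.0191 = 27.5.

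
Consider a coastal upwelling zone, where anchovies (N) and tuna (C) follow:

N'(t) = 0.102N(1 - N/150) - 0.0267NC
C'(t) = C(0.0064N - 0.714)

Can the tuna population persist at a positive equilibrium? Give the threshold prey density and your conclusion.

Threshold N = 112; K > 112, so yes, the predator persists.

The predator equation gives dC/dt > 0 only when N > 0.714/0.0064 = 112.
Without the predator, N → K = 150. Since 150 > 112, the predator can invade and persist.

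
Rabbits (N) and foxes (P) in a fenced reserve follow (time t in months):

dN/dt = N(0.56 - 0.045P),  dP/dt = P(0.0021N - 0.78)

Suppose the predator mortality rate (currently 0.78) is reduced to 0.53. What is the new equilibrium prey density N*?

At the interior fixed point, setting dP/dt = 0 with P > 0 fixes N* = (predator death rate)/(NP coefficient) — independent of the other coefficients.
With the change, N* = 0.53/0.0021 = 252; it falls from 371.

N* ≈ 252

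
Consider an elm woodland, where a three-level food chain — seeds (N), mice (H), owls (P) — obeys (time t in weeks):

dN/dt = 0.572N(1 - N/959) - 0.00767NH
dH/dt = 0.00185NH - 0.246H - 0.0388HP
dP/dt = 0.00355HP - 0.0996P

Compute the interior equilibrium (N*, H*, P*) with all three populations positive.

From dP/dt = 0: 0.00355H* = 0.0996, so H* = 28.1.
From dN/dt = 0: 0.572(1 - N*/959) = 0.00767·28.1, giving N* = 959·(1 - 0.376) = 598.
From dH/dt = 0: 0.00185·598 - 0.246 = 0.0388P*, so P* = 0.861/0.0388 = 22.2.

N* ≈ 598, H* ≈ 28.1, P* ≈ 22.2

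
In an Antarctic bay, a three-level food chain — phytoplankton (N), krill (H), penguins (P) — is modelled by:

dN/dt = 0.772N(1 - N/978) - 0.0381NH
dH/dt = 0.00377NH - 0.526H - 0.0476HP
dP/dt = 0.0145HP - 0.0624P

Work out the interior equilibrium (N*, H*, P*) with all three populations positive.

N* ≈ 770, H* ≈ 4.3, P* ≈ 50

From dP/dt = 0: 0.0145H* = 0.0624, so H* = 4.3.
From dN/dt = 0: 0.772(1 - N*/978) = 0.0381·4.3, giving N* = 978·(1 - 0.212) = 770.
From dH/dt = 0: 0.00377·770 - 0.526 = 0.0476P*, so P* = 2.38/0.0476 = 50.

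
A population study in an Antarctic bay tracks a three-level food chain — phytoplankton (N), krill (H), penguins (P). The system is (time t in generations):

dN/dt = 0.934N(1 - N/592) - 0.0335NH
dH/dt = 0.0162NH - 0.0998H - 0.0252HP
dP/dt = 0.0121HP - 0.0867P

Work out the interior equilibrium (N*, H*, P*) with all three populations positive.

From dP/dt = 0: 0.0121H* = 0.0867, so H* = 7.17.
From dN/dt = 0: 0.934(1 - N*/592) = 0.0335·7.17, giving N* = 592·(1 - 0.257) = 440.
From dH/dt = 0: 0.0162·440 - 0.0998 = 0.0252P*, so P* = 7.03/0.0252 = 279.

N* ≈ 440, H* ≈ 7.17, P* ≈ 279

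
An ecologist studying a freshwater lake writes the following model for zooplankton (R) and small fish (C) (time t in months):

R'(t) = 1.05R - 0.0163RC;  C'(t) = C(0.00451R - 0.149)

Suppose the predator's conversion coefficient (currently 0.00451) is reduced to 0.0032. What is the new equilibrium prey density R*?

At the interior fixed point, setting dC/dt = 0 with C > 0 fixes R* = (predator death rate)/(RC coefficient) — independent of the other coefficients.
With the change, R* = 0.149/0.0032 = 46.6; it rises from 33.

R* ≈ 46.6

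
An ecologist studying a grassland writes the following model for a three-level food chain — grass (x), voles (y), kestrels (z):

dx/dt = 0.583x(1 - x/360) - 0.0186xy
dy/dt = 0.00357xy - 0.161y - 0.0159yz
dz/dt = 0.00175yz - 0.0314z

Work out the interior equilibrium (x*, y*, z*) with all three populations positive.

x* ≈ 154, y* ≈ 17.9, z* ≈ 24.4

From dz/dt = 0: 0.00175y* = 0.0314, so y* = 17.9.
From dx/dt = 0: 0.583(1 - x*/360) = 0.0186·17.9, giving x* = 360·(1 - 0.572) = 154.
From dy/dt = 0: 0.00357·154 - 0.161 = 0.0159z*, so z* = 0.388/0.0159 = 24.4.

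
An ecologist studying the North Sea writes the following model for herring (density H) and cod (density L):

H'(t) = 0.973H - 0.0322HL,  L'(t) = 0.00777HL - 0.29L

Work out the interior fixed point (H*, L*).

H* ≈ 37.3, L* ≈ 30.2

Set dL/dt = 0 with L > 0: 0.00777H - 0.29 = 0, so H* = 0.29/0.00777 = 37.3.
Set dH/dt = 0 with H > 0: 0.973 - 0.0322L = 0, so L* = 0.973/0.0322 = 30.2.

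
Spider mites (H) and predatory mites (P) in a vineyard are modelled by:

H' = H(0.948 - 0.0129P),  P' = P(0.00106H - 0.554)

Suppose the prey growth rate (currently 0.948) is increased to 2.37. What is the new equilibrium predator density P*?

At the interior fixed point, setting dH/dt = 0 with H > 0 fixes P* = (prey growth rate)/(HP coefficient) — independent of the other coefficients.
With the change, P* = 2.37/0.0129 = 184; it rises from 73.5.

P* ≈ 184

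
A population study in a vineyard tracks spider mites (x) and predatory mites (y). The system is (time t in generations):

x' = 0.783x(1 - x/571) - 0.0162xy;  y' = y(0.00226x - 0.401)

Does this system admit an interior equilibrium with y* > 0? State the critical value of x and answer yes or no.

The predator equation gives dy/dt > 0 only when x > 0.401/0.00226 = 177.
Without the predator, x → K = 571. Since 571 > 177, the predator can invade and persist.

Threshold x = 177; K > 177, so yes, the predator persists.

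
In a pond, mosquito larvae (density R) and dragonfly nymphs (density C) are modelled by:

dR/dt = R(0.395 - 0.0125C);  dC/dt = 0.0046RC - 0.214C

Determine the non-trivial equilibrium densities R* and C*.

R* ≈ 46.5, C* ≈ 31.6

Set dC/dt = 0 with C > 0: 0.0046R - 0.214 = 0, so R* = 0.214/0.0046 = 46.5.
Set dR/dt = 0 with R > 0: 0.395 - 0.0125C = 0, so C* = 0.395/0.0125 = 31.6.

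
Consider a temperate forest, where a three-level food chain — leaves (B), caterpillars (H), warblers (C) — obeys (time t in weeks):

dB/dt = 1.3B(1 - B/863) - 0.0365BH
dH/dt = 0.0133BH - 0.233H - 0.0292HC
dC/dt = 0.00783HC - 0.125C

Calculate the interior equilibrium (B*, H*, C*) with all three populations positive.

From dC/dt = 0: 0.00783H* = 0.125, so H* = 16.
From dB/dt = 0: 1.3(1 - B*/863) = 0.0365·16, giving B* = 863·(1 - 0.448) = 476.
From dH/dt = 0: 0.0133·476 - 0.233 = 0.0292C*, so C* = 6.1/0.0292 = 209.

B* ≈ 476, H* ≈ 16, C* ≈ 209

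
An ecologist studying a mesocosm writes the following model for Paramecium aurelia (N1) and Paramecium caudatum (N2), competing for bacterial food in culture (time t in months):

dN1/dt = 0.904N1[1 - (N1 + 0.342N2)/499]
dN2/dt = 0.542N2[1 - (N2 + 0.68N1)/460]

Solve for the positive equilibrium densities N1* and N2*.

Setting both brackets to zero gives the nullclines N1 + 0.342N2 = 499 and 0.68N1 + N2 = 460.
Substituting N2 = 460 - 0.68N1 into the first: N1(1 - 0.342·0.68) = 499 - 0.342·460.
So N1* = 342/0.767 = 445, and then N2* = 460 - 0.68·445 = 157.

N1* ≈ 445, N2* ≈ 157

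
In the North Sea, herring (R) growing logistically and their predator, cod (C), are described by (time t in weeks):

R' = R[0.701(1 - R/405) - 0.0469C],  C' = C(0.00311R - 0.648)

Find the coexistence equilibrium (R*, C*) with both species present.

R* ≈ 208, C* ≈ 7.26

From dC/dt = 0 with C > 0: 0.00311R* = 0.648, so R* = 208.
Substitute into dR/dt = 0: 0.701(1 - 208/405) = 0.0469C*.
The bracket is 0.486, giving C* = 0.34/0.0469 = 7.26.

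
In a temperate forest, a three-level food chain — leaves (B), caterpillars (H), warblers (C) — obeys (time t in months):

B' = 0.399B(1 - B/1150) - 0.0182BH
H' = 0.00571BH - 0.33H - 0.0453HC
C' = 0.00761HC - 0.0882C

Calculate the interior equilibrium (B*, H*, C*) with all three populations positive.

B* ≈ 542, H* ≈ 11.6, C* ≈ 61

From dC/dt = 0: 0.00761H* = 0.0882, so H* = 11.6.
From dB/dt = 0: 0.399(1 - B*/1150) = 0.0182·11.6, giving B* = 1150·(1 - 0.529) = 542.
From dH/dt = 0: 0.00571·542 - 0.33 = 0.0453C*, so C* = 2.77/0.0453 = 61.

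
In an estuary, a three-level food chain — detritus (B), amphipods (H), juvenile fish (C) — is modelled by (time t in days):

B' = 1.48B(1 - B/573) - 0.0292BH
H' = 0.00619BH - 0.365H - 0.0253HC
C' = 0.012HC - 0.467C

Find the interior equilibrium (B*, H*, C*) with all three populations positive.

From dC/dt = 0: 0.012H* = 0.467, so H* = 38.9.
From dB/dt = 0: 1.48(1 - B*/573) = 0.0292·38.9, giving B* = 573·(1 - 0.768) = 133.
From dH/dt = 0: 0.00619·133 - 0.365 = 0.0253C*, so C* = 0.459/0.0253 = 18.1.

B* ≈ 133, H* ≈ 38.9, C* ≈ 18.1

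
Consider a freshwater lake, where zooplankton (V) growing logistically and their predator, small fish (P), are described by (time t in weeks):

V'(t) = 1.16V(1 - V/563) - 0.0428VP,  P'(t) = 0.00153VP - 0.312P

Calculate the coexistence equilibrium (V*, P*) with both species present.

V* ≈ 204, P* ≈ 17.3

From dP/dt = 0 with P > 0: 0.00153V* = 0.312, so V* = 204.
Substitute into dV/dt = 0: 1.16(1 - 204/563) = 0.0428P*.
The bracket is 0.638, giving P* = 0.74/0.0428 = 17.3.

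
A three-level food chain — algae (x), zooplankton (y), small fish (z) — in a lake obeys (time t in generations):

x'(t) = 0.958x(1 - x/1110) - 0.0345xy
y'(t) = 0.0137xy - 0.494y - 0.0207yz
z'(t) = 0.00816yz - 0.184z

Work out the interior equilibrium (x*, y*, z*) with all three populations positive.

x* ≈ 209, y* ≈ 22.5, z* ≈ 114

From dz/dt = 0: 0.00816y* = 0.184, so y* = 22.5.
From dx/dt = 0: 0.958(1 - x*/1110) = 0.0345·22.5, giving x* = 1110·(1 - 0.812) = 209.
From dy/dt = 0: 0.0137·209 - 0.494 = 0.0207z*, so z* = 2.36/0.0207 = 114.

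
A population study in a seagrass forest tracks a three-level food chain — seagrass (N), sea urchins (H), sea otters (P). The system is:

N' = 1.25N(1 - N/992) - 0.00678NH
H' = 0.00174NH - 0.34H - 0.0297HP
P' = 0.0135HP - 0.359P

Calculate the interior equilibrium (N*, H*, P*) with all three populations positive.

N* ≈ 849, H* ≈ 26.6, P* ≈ 38.3

From dP/dt = 0: 0.0135H* = 0.359, so H* = 26.6.
From dN/dt = 0: 1.25(1 - N*/992) = 0.00678·26.6, giving N* = 992·(1 - 0.144) = 849.
From dH/dt = 0: 0.00174·849 - 0.34 = 0.0297P*, so P* = 1.14/0.0297 = 38.3.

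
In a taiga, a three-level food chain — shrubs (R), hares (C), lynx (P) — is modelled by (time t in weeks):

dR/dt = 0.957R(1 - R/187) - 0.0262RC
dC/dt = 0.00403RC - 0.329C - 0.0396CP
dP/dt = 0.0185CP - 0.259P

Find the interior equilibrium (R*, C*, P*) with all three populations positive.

From dP/dt = 0: 0.0185C* = 0.259, so C* = 14.
From dR/dt = 0: 0.957(1 - R*/187) = 0.0262·14, giving R* = 187·(1 - 0.383) = 115.
From dC/dt = 0: 0.00403·115 - 0.329 = 0.0396P*, so P* = 0.136/0.0396 = 3.43.

R* ≈ 115, C* ≈ 14, P* ≈ 3.43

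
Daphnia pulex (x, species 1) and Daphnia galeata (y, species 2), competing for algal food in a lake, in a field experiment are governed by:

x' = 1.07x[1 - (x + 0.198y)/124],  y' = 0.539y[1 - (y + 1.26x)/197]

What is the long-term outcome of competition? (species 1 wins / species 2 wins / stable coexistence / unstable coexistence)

Compare the nullcline intercepts: K1/α12 = 124/0.198 = 626 > K2 = 197; K2/α21 = 197/1.26 = 156 > K1 = 124.
Since both inequalities hold, each species can invade when rare, so the interior equilibrium is stable.

stable coexistence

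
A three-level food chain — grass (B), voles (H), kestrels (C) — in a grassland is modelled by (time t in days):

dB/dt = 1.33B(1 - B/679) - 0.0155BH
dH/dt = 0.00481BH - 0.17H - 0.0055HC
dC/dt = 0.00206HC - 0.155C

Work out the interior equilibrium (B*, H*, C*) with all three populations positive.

B* ≈ 83.6, H* ≈ 75.2, C* ≈ 42.2

From dC/dt = 0: 0.00206H* = 0.155, so H* = 75.2.
From dB/dt = 0: 1.33(1 - B*/679) = 0.0155·75.2, giving B* = 679·(1 - 0.877) = 83.6.
From dH/dt = 0: 0.00481·83.6 - 0.17 = 0.0055C*, so C* = 0.232/0.0055 = 42.2.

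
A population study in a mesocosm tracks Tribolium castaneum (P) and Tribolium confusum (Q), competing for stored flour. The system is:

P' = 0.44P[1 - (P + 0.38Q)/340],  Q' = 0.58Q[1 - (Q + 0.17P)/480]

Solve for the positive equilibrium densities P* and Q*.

Setting both brackets to zero gives the nullclines P + 0.38Q = 340 and 0.17P + Q = 480.
Substituting Q = 480 - 0.17P into the first: P(1 - 0.38·0.17) = 340 - 0.38·480.
So P* = 158/0.935 = 168, and then Q* = 480 - 0.17·168 = 451.

P* ≈ 168, Q* ≈ 451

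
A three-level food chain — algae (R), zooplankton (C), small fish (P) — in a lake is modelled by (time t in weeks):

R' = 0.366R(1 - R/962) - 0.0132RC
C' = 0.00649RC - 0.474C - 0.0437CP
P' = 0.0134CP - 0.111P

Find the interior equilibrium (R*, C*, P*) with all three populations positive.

From dP/dt = 0: 0.0134C* = 0.111, so C* = 8.28.
From dR/dt = 0: 0.366(1 - R*/962) = 0.0132·8.28, giving R* = 962·(1 - 0.299) = 675.
From dC/dt = 0: 0.00649·675 - 0.474 = 0.0437P*, so P* = 3.9/0.0437 = 89.3.

R* ≈ 675, C* ≈ 8.28, P* ≈ 89.3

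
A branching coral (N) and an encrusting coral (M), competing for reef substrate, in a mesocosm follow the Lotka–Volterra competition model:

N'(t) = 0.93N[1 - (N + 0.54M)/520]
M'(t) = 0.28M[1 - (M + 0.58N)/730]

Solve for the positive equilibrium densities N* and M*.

Setting both brackets to zero gives the nullclines N + 0.54M = 520 and 0.58N + M = 730.
Substituting M = 730 - 0.58N into the first: N(1 - 0.54·0.58) = 520 - 0.54·730.
So N* = 126/0.687 = 183, and then M* = 730 - 0.58·183 = 624.

N* ≈ 183, M* ≈ 624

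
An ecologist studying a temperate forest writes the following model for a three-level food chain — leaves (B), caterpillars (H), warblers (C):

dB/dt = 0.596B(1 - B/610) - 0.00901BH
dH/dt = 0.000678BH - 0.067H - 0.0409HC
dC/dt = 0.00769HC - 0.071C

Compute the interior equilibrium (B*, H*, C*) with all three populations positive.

B* ≈ 525, H* ≈ 9.23, C* ≈ 7.06

From dC/dt = 0: 0.00769H* = 0.071, so H* = 9.23.
From dB/dt = 0: 0.596(1 - B*/610) = 0.00901·9.23, giving B* = 610·(1 - 0.14) = 525.
From dH/dt = 0: 0.000678·525 - 0.067 = 0.0409C*, so C* = 0.289/0.0409 = 7.06.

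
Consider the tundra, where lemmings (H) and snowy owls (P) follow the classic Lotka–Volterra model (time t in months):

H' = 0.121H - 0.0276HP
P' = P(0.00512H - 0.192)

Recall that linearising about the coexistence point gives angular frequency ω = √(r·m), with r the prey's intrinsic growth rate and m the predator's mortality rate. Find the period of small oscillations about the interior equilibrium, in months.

Here r = 0.121 and m = 0.192, so r·m = 0.0232.
ω = √0.0232 = 0.152 per month, hence T = 2π/ω ≈ 41.2 months.

T ≈ 41.2 months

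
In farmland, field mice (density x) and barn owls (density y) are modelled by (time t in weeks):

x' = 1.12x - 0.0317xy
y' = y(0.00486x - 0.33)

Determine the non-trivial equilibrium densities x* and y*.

x* ≈ 67.9, y* ≈ 35.3

Set dy/dt = 0 with y > 0: 0.00486x - 0.33 = 0, so x* = 0.33/0.00486 = 67.9.
Set dx/dt = 0 with x > 0: 1.12 - 0.0317y = 0, so y* = 1.12/0.0317 = 35.3.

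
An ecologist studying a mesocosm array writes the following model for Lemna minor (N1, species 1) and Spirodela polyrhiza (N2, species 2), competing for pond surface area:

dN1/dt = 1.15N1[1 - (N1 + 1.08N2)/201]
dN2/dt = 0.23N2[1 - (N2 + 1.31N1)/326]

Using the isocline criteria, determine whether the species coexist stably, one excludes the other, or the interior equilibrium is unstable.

species 2 excludes species 1

Compare the nullcline intercepts: K1/α12 = 201/1.08 = 186 < K2 = 326; K2/α21 = 326/1.31 = 249 > K1 = 201.
Since the inequalities point opposite ways, species 2 can invade but species 1 cannot.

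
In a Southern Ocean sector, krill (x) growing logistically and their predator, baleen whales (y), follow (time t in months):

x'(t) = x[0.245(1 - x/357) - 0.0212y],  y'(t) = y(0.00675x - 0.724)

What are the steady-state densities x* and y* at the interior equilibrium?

x* ≈ 107, y* ≈ 8.08

From dy/dt = 0 with y > 0: 0.00675x* = 0.724, so x* = 107.
Substitute into dx/dt = 0: 0.245(1 - 107/357) = 0.0212y*.
The bracket is 0.7, giving y* = 0.171/0.0212 = 8.08.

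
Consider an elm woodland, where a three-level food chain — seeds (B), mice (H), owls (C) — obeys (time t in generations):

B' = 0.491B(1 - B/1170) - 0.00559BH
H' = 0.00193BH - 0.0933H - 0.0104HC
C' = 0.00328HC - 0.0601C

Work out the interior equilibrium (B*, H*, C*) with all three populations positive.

B* ≈ 926, H* ≈ 18.3, C* ≈ 163

From dC/dt = 0: 0.00328H* = 0.0601, so H* = 18.3.
From dB/dt = 0: 0.491(1 - B*/1170) = 0.00559·18.3, giving B* = 1170·(1 - 0.209) = 926.
From dH/dt = 0: 0.00193·926 - 0.0933 = 0.0104C*, so C* = 1.69/0.0104 = 163.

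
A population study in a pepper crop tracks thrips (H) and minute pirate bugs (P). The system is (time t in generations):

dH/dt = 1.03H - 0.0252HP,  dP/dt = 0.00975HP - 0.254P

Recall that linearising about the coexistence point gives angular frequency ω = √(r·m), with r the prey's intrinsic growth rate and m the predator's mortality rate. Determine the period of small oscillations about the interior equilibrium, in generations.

T ≈ 12.3 generations

Here r = 1.03 and m = 0.254, so r·m = 0.262.
ω = √0.262 = 0.511 per generation, hence T = 2π/ω ≈ 12.3 generations.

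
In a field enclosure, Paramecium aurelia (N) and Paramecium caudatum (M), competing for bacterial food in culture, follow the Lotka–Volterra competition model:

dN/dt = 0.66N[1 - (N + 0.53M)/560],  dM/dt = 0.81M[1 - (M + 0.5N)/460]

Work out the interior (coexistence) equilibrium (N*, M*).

N* ≈ 430, M* ≈ 245

Setting both brackets to zero gives the nullclines N + 0.53M = 560 and 0.5N + M = 460.
Substituting M = 460 - 0.5N into the first: N(1 - 0.53·0.5) = 560 - 0.53·460.
So N* = 316/0.735 = 430, and then M* = 460 - 0.5·430 = 245.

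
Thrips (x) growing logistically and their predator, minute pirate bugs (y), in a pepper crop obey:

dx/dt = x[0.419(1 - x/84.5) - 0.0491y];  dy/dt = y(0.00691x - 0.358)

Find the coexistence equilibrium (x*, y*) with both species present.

From dy/dt = 0 with y > 0: 0.00691x* = 0.358, so x* = 51.8.
Substitute into dx/dt = 0: 0.419(1 - 51.8/84.5) = 0.0491y*.
The bracket is 0.387, giving y* = 0.162/0.0491 = 3.3.

x* ≈ 51.8, y* ≈ 3.3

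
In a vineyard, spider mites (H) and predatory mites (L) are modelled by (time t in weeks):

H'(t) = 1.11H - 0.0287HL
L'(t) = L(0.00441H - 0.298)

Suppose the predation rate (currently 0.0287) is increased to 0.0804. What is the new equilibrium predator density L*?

L* ≈ 13.8

At the interior fixed point, setting dH/dt = 0 with H > 0 fixes L* = (prey growth rate)/(HL coefficient) — independent of the other coefficients.
With the change, L* = 1.11/0.0804 = 13.8; it falls from 38.7.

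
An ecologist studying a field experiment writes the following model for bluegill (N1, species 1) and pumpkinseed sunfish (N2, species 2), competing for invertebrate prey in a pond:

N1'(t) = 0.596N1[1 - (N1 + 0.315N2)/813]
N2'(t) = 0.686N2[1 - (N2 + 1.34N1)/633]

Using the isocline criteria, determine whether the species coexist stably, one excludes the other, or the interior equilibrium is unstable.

Compare the nullcline intercepts: K1/α12 = 813/0.315 = 2580 > K2 = 633; K2/α21 = 633/1.34 = 472 < K1 = 813.
Since the inequalities point opposite ways, species 1 can invade but species 2 cannot.

species 1 excludes species 2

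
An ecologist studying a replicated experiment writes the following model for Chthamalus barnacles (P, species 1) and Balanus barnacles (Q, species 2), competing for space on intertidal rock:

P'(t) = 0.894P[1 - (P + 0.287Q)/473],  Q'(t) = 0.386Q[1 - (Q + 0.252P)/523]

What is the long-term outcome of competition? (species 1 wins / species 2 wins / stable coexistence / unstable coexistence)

stable coexistence

Compare the nullcline intercepts: K1/α12 = 473/0.287 = 1650 > K2 = 523; K2/α21 = 523/0.252 = 2080 > K1 = 473.
Since both inequalities hold, each species can invade when rare, so the interior equilibrium is stable.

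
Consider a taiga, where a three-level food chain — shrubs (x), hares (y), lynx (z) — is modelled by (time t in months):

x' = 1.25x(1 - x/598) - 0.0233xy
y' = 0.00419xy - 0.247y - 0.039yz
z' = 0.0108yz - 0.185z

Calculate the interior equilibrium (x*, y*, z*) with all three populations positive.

From dz/dt = 0: 0.0108y* = 0.185, so y* = 17.1.
From dx/dt = 0: 1.25(1 - x*/598) = 0.0233·17.1, giving x* = 598·(1 - 0.319) = 407.
From dy/dt = 0: 0.00419·407 - 0.247 = 0.039z*, so z* = 1.46/0.039 = 37.4.

x* ≈ 407, y* ≈ 17.1, z* ≈ 37.4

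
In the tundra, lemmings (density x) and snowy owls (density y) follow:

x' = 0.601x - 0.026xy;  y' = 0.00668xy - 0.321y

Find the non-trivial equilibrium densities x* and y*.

x* ≈ 48.1, y* ≈ 23.1

Set dy/dt = 0 with y > 0: 0.00668x - 0.321 = 0, so x* = 0.321/0.00668 = 48.1.
Set dx/dt = 0 with x > 0: 0.601 - 0.026y = 0, so y* = 0.601/0.026 = 23.1.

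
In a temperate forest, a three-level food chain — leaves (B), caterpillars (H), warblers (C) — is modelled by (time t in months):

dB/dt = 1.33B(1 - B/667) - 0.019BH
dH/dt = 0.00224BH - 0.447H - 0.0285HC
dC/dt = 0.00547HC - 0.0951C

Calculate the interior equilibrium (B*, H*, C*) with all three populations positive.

From dC/dt = 0: 0.00547H* = 0.0951, so H* = 17.4.
From dB/dt = 0: 1.33(1 - B*/667) = 0.019·17.4, giving B* = 667·(1 - 0.248) = 501.
From dH/dt = 0: 0.00224·501 - 0.447 = 0.0285C*, so C* = 0.676/0.0285 = 23.7.

B* ≈ 501, H* ≈ 17.4, C* ≈ 23.7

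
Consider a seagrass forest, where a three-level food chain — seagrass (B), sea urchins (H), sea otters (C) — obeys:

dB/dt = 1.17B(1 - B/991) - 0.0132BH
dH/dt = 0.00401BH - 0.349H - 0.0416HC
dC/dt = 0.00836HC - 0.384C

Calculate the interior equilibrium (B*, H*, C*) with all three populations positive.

B* ≈ 477, H* ≈ 45.9, C* ≈ 37.6

From dC/dt = 0: 0.00836H* = 0.384, so H* = 45.9.
From dB/dt = 0: 1.17(1 - B*/991) = 0.0132·45.9, giving B* = 991·(1 - 0.518) = 477.
From dH/dt = 0: 0.00401·477 - 0.349 = 0.0416C*, so C* = 1.57/0.0416 = 37.6.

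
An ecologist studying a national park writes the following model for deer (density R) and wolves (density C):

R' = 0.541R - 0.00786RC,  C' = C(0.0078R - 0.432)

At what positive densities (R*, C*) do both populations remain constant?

R* ≈ 55.4, C* ≈ 68.8

Set dC/dt = 0 with C > 0: 0.0078R - 0.432 = 0, so R* = 0.432/0.0078 = 55.4.
Set dR/dt = 0 with R > 0: 0.541 - 0.00786C = 0, so C* = 0.541/0.00786 = 68.8.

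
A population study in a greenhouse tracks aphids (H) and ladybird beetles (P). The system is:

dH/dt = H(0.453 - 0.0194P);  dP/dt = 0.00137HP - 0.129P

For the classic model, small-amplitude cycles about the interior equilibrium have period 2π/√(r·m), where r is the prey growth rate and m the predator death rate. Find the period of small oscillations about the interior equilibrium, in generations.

T ≈ 26 generations

Here r = 0.453 and m = 0.129, so r·m = 0.0584.
ω = √0.0584 = 0.242 per generation, hence T = 2π/ω ≈ 26 generations.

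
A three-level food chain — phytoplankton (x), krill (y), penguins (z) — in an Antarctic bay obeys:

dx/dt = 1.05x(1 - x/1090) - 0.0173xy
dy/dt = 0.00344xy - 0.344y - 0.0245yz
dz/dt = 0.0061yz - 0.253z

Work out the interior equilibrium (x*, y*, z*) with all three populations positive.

x* ≈ 345, y* ≈ 41.5, z* ≈ 34.4

From dz/dt = 0: 0.0061y* = 0.253, so y* = 41.5.
From dx/dt = 0: 1.05(1 - x*/1090) = 0.0173·41.5, giving x* = 1090·(1 - 0.683) = 345.
From dy/dt = 0: 0.00344·345 - 0.344 = 0.0245z*, so z* = 0.843/0.0245 = 34.4.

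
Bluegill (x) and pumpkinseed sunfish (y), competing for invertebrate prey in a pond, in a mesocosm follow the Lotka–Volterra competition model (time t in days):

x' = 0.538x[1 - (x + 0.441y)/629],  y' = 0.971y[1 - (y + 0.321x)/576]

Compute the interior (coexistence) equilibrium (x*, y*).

Setting both brackets to zero gives the nullclines x + 0.441y = 629 and 0.321x + y = 576.
Substituting y = 576 - 0.321x into the first: x(1 - 0.441·0.321) = 629 - 0.441·576.
So x* = 375/0.858 = 437, and then y* = 576 - 0.321·437 = 436.

x* ≈ 437, y* ≈ 436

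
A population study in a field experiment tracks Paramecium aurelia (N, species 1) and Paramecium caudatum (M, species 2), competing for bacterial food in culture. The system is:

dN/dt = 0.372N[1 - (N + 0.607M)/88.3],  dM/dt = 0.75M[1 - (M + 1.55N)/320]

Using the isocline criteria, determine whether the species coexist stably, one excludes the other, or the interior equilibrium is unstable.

species 2 excludes species 1

Compare the nullcline intercepts: K1/α12 = 88.3/0.607 = 145 < K2 = 320; K2/α21 = 320/1.55 = 206 > K1 = 88.3.
Since the inequalities point opposite ways, species 2 can invade but species 1 cannot.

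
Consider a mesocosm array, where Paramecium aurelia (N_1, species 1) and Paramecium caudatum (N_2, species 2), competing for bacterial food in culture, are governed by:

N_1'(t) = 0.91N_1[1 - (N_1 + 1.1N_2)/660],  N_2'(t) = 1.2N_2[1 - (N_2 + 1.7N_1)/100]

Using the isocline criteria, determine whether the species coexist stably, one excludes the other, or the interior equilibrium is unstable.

Compare the nullcline intercepts: K1/α12 = 660/1.1 = 600 > K2 = 100; K2/α21 = 100/1.7 = 58.8 < K1 = 660.
Since the inequalities point opposite ways, species 1 can invade but species 2 cannot.

species 1 excludes species 2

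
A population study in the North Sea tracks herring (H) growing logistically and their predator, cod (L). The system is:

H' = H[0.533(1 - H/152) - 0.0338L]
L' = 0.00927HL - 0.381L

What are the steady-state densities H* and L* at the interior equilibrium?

From dL/dt = 0 with L > 0: 0.00927H* = 0.381, so H* = 41.1.
Substitute into dH/dt = 0: 0.533(1 - 41.1/152) = 0.0338L*.
The bracket is 0.73, giving L* = 0.389/0.0338 = 11.5.

H* ≈ 41.1, L* ≈ 11.5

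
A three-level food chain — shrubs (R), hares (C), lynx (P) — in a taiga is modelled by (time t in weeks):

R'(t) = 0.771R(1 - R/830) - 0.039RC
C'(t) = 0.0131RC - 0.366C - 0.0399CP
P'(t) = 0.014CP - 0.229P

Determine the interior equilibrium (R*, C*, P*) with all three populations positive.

From dP/dt = 0: 0.014C* = 0.229, so C* = 16.4.
From dR/dt = 0: 0.771(1 - R*/830) = 0.039·16.4, giving R* = 830·(1 - 0.827) = 143.
From dC/dt = 0: 0.0131·143 - 0.366 = 0.0399P*, so P* = 1.51/0.0399 = 37.9.

R* ≈ 143, C* ≈ 16.4, P* ≈ 37.9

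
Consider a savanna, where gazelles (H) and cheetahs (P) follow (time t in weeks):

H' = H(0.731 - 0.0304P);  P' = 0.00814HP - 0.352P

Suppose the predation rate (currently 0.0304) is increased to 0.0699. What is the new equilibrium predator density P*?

P* ≈ 10.5

At the interior fixed point, setting dH/dt = 0 with H > 0 fixes P* = (prey growth rate)/(HP coefficient) — independent of the other coefficients.
With the change, P* = 0.731/0.0699 = 10.5; it falls from 24.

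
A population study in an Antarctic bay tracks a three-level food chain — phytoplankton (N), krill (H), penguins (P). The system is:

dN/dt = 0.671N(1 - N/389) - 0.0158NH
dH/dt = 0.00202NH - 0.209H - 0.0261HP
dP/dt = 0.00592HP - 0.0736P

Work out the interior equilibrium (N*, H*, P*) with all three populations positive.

N* ≈ 275, H* ≈ 12.4, P* ≈ 13.3

From dP/dt = 0: 0.00592H* = 0.0736, so H* = 12.4.
From dN/dt = 0: 0.671(1 - N*/389) = 0.0158·12.4, giving N* = 389·(1 - 0.293) = 275.
From dH/dt = 0: 0.00202·275 - 0.209 = 0.0261P*, so P* = 0.347/0.0261 = 13.3.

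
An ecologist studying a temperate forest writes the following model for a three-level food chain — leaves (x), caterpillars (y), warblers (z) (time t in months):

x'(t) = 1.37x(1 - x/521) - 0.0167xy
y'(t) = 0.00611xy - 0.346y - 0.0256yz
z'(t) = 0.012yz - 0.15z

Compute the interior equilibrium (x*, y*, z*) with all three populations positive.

From dz/dt = 0: 0.012y* = 0.15, so y* = 12.5.
From dx/dt = 0: 1.37(1 - x*/521) = 0.0167·12.5, giving x* = 521·(1 - 0.152) = 442.
From dy/dt = 0: 0.00611·442 - 0.346 = 0.0256z*, so z* = 2.35/0.0256 = 91.9.

x* ≈ 442, y* ≈ 12.5, z* ≈ 91.9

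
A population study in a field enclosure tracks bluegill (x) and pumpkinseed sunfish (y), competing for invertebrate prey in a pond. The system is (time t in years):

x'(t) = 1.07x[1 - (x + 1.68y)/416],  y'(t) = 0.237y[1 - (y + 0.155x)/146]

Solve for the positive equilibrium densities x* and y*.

Setting both brackets to zero gives the nullclines x + 1.68y = 416 and 0.155x + y = 146.
Substituting y = 146 - 0.155x into the first: x(1 - 1.68·0.155) = 416 - 1.68·146.
So x* = 171/0.74 = 231, and then y* = 146 - 0.155·231 = 110.

x* ≈ 231, y* ≈ 110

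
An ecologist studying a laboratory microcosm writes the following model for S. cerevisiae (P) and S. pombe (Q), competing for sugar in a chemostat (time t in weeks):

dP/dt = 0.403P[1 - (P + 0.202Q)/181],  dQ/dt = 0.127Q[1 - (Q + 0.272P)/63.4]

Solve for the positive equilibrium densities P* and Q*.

Setting both brackets to zero gives the nullclines P + 0.202Q = 181 and 0.272P + Q = 63.4.
Substituting Q = 63.4 - 0.272P into the first: P(1 - 0.202·0.272) = 181 - 0.202·63.4.
So P* = 168/0.945 = 178, and then Q* = 63.4 - 0.272·178 = 15.

P* ≈ 178, Q* ≈ 15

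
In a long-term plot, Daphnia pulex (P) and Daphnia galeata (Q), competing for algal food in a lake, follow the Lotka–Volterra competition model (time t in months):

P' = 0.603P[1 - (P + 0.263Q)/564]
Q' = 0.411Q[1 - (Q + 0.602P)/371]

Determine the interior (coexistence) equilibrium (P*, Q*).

P* ≈ 554, Q* ≈ 37.4

Setting both brackets to zero gives the nullclines P + 0.263Q = 564 and 0.602P + Q = 371.
Substituting Q = 371 - 0.602P into the first: P(1 - 0.263·0.602) = 564 - 0.263·371.
So P* = 466/0.842 = 554, and then Q* = 371 - 0.602·554 = 37.4.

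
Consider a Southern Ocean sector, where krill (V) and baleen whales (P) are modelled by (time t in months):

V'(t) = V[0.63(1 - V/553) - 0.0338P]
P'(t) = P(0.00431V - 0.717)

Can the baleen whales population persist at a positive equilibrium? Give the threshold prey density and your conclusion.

The predator equation gives dP/dt > 0 only when V > 0.717/0.00431 = 166.
Without the predator, V → K = 553. Since 553 > 166, the predator can invade and persist.

Threshold V = 166; K > 166, so yes, the predator persists.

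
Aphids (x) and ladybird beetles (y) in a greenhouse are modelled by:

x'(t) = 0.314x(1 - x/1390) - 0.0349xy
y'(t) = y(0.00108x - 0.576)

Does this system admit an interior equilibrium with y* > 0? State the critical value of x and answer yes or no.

Threshold x = 533; K > 533, so yes, the predator persists.

The predator equation gives dy/dt > 0 only when x > 0.576/0.00108 = 533.
Without the predator, x → K = 1390. Since 1390 > 533, the predator can invade and persist.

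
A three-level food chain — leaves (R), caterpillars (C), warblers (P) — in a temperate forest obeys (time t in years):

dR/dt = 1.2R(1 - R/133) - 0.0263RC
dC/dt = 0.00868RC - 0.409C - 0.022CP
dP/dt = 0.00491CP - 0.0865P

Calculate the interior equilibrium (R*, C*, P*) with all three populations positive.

From dP/dt = 0: 0.00491C* = 0.0865, so C* = 17.6.
From dR/dt = 0: 1.2(1 - R*/133) = 0.0263·17.6, giving R* = 133·(1 - 0.386) = 81.6.
From dC/dt = 0: 0.00868·81.6 - 0.409 = 0.022P*, so P* = 0.3/0.022 = 13.6.

R* ≈ 81.6, C* ≈ 17.6, P* ≈ 13.6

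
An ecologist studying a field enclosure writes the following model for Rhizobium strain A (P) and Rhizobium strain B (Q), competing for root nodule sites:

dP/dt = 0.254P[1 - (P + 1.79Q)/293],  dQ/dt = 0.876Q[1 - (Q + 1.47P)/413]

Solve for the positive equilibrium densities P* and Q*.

P* ≈ 274, Q* ≈ 10.9

Setting both brackets to zero gives the nullclines P + 1.79Q = 293 and 1.47P + Q = 413.
Substituting Q = 413 - 1.47P into the first: P(1 - 1.79·1.47) = 293 - 1.79·413.
So P* = -446/-1.63 = 274, and then Q* = 413 - 1.47·274 = 10.9.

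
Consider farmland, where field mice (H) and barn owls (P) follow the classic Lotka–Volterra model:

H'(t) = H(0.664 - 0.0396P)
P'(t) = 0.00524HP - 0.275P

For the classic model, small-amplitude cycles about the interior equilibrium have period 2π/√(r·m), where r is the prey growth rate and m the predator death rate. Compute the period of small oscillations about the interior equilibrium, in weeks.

T ≈ 14.7 weeks

Here r = 0.664 and m = 0.275, so r·m = 0.183.
ω = √0.183 = 0.427 per week, hence T = 2π/ω ≈ 14.7 weeks.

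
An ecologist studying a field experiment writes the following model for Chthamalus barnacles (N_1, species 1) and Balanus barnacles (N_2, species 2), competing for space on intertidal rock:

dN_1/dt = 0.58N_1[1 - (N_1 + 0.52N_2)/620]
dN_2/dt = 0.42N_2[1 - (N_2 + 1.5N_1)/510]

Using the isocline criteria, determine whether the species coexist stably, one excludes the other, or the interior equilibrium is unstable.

species 1 excludes species 2

Compare the nullcline intercepts: K1/α12 = 620/0.52 = 1190 > K2 = 510; K2/α21 = 510/1.5 = 340 < K1 = 620.
Since the inequalities point opposite ways, species 1 can invade but species 2 cannot.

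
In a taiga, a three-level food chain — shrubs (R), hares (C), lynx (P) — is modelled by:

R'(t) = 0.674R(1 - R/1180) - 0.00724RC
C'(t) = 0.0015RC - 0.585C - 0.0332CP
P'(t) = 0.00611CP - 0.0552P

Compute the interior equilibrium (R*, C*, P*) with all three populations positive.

From dP/dt = 0: 0.00611C* = 0.0552, so C* = 9.03.
From dR/dt = 0: 0.674(1 - R*/1180) = 0.00724·9.03, giving R* = 1180·(1 - 0.097) = 1070.
From dC/dt = 0: 0.0015·1070 - 0.585 = 0.0332P*, so P* = 1.01/0.0332 = 30.5.

R* ≈ 1070, C* ≈ 9.03, P* ≈ 30.5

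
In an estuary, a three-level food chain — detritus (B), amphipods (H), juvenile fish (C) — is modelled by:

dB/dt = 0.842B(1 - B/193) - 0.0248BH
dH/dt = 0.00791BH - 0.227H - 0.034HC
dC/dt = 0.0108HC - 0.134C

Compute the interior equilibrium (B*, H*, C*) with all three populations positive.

From dC/dt = 0: 0.0108H* = 0.134, so H* = 12.4.
From dB/dt = 0: 0.842(1 - B*/193) = 0.0248·12.4, giving B* = 193·(1 - 0.365) = 122.
From dH/dt = 0: 0.00791·122 - 0.227 = 0.034C*, so C* = 0.742/0.034 = 21.8.

B* ≈ 122, H* ≈ 12.4, C* ≈ 21.8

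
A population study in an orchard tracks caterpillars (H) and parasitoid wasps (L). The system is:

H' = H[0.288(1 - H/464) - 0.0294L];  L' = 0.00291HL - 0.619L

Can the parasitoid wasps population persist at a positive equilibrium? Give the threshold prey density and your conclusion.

Threshold H = 213; K > 213, so yes, the predator persists.

The predator equation gives dL/dt > 0 only when H > 0.619/0.00291 = 213.
Without the predator, H → K = 464. Since 464 > 213, the predator can invade and persist.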